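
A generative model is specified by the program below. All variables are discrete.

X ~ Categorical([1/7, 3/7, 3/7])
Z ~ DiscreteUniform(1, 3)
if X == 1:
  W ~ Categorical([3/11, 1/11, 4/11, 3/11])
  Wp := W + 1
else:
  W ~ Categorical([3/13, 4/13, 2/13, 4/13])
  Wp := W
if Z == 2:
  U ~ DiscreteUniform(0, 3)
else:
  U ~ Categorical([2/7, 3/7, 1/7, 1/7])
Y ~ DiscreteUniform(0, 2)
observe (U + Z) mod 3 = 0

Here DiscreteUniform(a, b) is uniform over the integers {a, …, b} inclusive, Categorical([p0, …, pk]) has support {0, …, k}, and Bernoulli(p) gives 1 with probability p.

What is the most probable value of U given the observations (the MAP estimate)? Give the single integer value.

argmax_v P(U = v | obs) = 0

Enumerate traces; 144 have nonzero weight after conditioning:
  (X=0, Z=1, W=0, U=2, Y=0) weight 1/1911
  (X=0, Z=1, W=0, U=2, Y=1) weight 1/1911
  (X=0, Z=1, W=0, U=2, Y=2) weight 1/1911
  (X=0, Z=1, W=1, U=2, Y=0) weight 4/5733
  (X=0, Z=1, W=1, U=2, Y=1) weight 4/5733
  (X=0, Z=1, W=1, U=2, Y=2) weight 4/5733
  (X=0, Z=1, W=2, U=2, Y=0) weight 2/5733
  (X=0, Z=1, W=2, U=2, Y=1) weight 2/5733
  (X=0, Z=2, W=0, U=1, Y=0) weight 1/1092
  (X=0, Z=3, W=0, U=0, Y=0) weight 2/1911
  … 134 more
Group by U:
  weight(U=0) = 2/21
  weight(U=1) = 1/12
  weight(U=2) = 1/21
  weight(U=3) = 1/21
Total weight = 2/21 + 1/12 + 1/21 + 1/21 = 23/84
P(U=0 | obs) = 2/21 / 23/84 = 8/23
P(U=1 | obs) = 1/12 / 23/84 = 7/23
P(U=2 | obs) = 1/21 / 23/84 = 4/23
P(U=3 | obs) = 1/21 / 23/84 = 4/23
argmax = 0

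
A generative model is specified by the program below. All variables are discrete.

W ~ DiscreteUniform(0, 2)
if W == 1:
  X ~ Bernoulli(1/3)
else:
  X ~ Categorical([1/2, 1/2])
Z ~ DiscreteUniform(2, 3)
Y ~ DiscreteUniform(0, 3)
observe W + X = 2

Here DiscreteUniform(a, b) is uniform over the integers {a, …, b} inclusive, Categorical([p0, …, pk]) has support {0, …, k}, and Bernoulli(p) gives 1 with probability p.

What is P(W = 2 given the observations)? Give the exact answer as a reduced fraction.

P(W = 2 | obs) = 3/5

Enumerate traces; 16 have nonzero weight after conditioning:
  (W=1, X=1, Z=2, Y=0) weight 1/72
  (W=1, X=1, Z=2, Y=1) weight 1/72
  (W=1, X=1, Z=2, Y=2) weight 1/72
  (W=1, X=1, Z=2, Y=3) weight 1/72
  (W=1, X=1, Z=3, Y=0) weight 1/72
  (W=1, X=1, Z=3, Y=1) weight 1/72
  (W=1, X=1, Z=3, Y=2) weight 1/72
  (W=1, X=1, Z=3, Y=3) weight 1/72
  (W=2, X=0, Z=2, Y=0) weight 1/48
  … 7 more
Group by W:
  weight(W=1) = 1/9
  weight(W=2) = 1/6
Total weight = 1/9 + 1/6 = 5/18
P(W=1 | obs) = 1/9 / 5/18 = 2/5
P(W=2 | obs) = 1/6 / 5/18 = 3/5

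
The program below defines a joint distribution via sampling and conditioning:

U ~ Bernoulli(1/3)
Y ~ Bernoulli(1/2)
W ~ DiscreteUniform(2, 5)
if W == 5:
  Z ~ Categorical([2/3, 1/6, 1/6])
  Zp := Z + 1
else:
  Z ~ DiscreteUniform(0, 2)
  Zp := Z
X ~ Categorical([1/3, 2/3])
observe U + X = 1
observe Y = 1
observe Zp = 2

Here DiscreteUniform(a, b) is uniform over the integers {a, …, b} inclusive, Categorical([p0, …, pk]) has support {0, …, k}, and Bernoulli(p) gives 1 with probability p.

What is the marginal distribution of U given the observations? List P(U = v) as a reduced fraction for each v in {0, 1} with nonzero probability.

P(U=0) = 4/5, P(U=1) = 1/5

Enumerate traces; 8 have nonzero weight after conditioning:
  (U=0, Y=1, W=2, Z=2, X=1) weight 1/54
  (U=0, Y=1, W=3, Z=2, X=1) weight 1/54
  (U=0, Y=1, W=4, Z=2, X=1) weight 1/54
  (U=0, Y=1, W=5, Z=1, X=1) weight 1/108
  (U=1, Y=1, W=2, Z=2, X=0) weight 1/216
  (U=1, Y=1, W=3, Z=2, X=0) weight 1/216
  (U=1, Y=1, W=4, Z=2, X=0) weight 1/216
  (U=1, Y=1, W=5, Z=1, X=0) weight 1/432
Group by U:
  weight(U=0) = 7/108
  weight(U=1) = 7/432
Total weight = 7/108 + 7/432 = 35/432
P(U=0 | obs) = 7/108 / 35/432 = 4/5
P(U=1 | obs) = 7/432 / 35/432 = 1/5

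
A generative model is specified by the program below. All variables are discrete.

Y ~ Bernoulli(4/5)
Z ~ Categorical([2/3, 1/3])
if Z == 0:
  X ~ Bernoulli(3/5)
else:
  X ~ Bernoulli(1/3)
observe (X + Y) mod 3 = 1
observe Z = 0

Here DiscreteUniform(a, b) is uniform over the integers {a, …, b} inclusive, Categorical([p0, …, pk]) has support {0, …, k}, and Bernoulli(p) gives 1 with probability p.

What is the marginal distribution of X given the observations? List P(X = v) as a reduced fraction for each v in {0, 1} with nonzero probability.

Enumerate traces; 2 have nonzero weight after conditioning:
  (Y=0, Z=0, X=1) weight 2/25
  (Y=1, Z=0, X=0) weight 16/75
Group by X:
  weight(X=0) = 16/75
  weight(X=1) = 2/25
Total weight = 16/75 + 2/25 = 22/75
P(X=0 | obs) = 16/75 / 22/75 = 8/11
P(X=1 | obs) = 2/25 / 22/75 = 3/11

P(X=0) = 8/11, P(X=1) = 3/11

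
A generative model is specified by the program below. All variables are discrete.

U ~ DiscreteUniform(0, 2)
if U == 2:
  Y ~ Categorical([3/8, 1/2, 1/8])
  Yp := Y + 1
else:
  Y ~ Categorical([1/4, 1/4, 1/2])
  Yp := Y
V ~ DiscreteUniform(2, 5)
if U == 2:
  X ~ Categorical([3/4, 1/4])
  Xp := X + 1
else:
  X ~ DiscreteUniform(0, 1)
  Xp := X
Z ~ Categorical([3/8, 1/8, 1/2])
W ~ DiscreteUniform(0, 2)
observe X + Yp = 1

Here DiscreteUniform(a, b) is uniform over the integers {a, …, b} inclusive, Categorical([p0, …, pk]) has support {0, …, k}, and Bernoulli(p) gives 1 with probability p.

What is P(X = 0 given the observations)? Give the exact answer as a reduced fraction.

P(X = 0 | obs) = 17/25

Enumerate traces; 180 have nonzero weight after conditioning:
  (U=0, Y=0, V=2, X=1, Z=0, W=0) weight 1/768
  (U=0, Y=0, V=2, X=1, Z=0, W=1) weight 1/768
  (U=0, Y=0, V=2, X=1, Z=0, W=2) weight 1/768
  (U=0, Y=0, V=2, X=1, Z=1, W=0) weight 1/2304
  (U=0, Y=0, V=2, X=1, Z=1, W=1) weight 1/2304
  (U=0, Y=0, V=2, X=1, Z=1, W=2) weight 1/2304
  (U=0, Y=0, V=2, X=1, Z=2, W=0) weight 1/576
  (U=0, Y=0, V=2, X=1, Z=2, W=1) weight 1/576
  (U=0, Y=1, V=2, X=0, Z=0, W=0) weight 1/768
  … 171 more
Group by X:
  weight(X=0) = 17/96
  weight(X=1) = 1/12
Total weight = 17/96 + 1/12 = 25/96
P(X=0 | obs) = 17/96 / 25/96 = 17/25
P(X=1 | obs) = 1/12 / 25/96 = 8/25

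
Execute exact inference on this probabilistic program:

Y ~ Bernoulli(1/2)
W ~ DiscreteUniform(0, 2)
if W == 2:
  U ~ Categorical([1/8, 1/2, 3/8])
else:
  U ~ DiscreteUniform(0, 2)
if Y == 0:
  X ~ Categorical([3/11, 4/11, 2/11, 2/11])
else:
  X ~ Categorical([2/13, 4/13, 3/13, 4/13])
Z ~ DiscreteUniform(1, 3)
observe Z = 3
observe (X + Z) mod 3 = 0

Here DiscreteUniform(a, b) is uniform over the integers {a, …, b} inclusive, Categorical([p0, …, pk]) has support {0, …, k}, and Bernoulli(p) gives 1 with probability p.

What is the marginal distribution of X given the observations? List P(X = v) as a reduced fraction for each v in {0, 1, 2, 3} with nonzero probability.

Enumerate traces; 36 have nonzero weight after conditioning:
  (Y=0, W=0, U=0, X=0, Z=3) weight 1/198
  (Y=0, W=0, U=0, X=3, Z=3) weight 1/297
  (Y=0, W=0, U=1, X=0, Z=3) weight 1/198
  (Y=0, W=0, U=1, X=3, Z=3) weight 1/297
  (Y=0, W=0, U=2, X=0, Z=3) weight 1/198
  (Y=0, W=0, U=2, X=3, Z=3) weight 1/297
  (Y=0, W=1, U=0, X=0, Z=3) weight 1/198
  (Y=0, W=1, U=0, X=3, Z=3) weight 1/297
  … 28 more
Group by X:
  weight(X=0) = 61/858
  weight(X=3) = 35/429
Total weight = 61/858 + 35/429 = 131/858
P(X=0 | obs) = 61/858 / 131/858 = 61/131
P(X=3 | obs) = 35/429 / 131/858 = 70/131

P(X=0) = 61/131, P(X=3) = 70/131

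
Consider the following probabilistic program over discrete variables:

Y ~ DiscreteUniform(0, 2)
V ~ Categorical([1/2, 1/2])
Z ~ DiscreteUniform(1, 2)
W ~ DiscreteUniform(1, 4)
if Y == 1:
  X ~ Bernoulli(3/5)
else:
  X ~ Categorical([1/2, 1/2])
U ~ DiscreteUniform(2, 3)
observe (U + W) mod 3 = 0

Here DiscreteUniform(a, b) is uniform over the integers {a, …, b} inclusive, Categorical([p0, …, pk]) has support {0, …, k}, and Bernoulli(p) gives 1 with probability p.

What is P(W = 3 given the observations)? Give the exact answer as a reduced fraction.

Enumerate traces; 72 have nonzero weight after conditioning:
  (Y=0, V=0, Z=1, W=1, X=0, U=2) weight 1/192
  (Y=0, V=0, Z=1, W=1, X=1, U=2) weight 1/192
  (Y=0, V=0, Z=1, W=3, X=0, U=3) weight 1/192
  (Y=0, V=0, Z=1, W=3, X=1, U=3) weight 1/192
  (Y=0, V=0, Z=1, W=4, X=0, U=2) weight 1/192
  (Y=0, V=0, Z=1, W=4, X=1, U=2) weight 1/192
  (Y=0, V=0, Z=2, W=1, X=0, U=2) weight 1/192
  (Y=0, V=0, Z=2, W=1, X=1, U=2) weight 1/192
  … 64 more
Group by W:
  weight(W=1) = 1/8
  weight(W=3) = 1/8
  weight(W=4) = 1/8
Total weight = 1/8 + 1/8 + 1/8 = 3/8
P(W=1 | obs) = 1/8 / 3/8 = 1/3
P(W=3 | obs) = 1/8 / 3/8 = 1/3
P(W=4 | obs) = 1/8 / 3/8 = 1/3

P(W = 3 | obs) = 1/3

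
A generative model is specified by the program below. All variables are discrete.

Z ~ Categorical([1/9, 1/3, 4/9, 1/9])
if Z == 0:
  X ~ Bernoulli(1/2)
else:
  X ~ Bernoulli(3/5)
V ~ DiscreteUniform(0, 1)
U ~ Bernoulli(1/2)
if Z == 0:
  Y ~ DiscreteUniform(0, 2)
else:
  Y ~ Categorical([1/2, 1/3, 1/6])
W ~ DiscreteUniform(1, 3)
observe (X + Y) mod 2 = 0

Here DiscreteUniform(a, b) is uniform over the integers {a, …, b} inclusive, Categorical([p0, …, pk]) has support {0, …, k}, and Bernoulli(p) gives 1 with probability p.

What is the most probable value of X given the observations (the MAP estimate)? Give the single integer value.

argmax_v P(X = v | obs) = 0

Enumerate traces; 144 have nonzero weight after conditioning:
  (Z=0, X=0, V=0, U=0, Y=0, W=1) weight 1/648
  (Z=0, X=0, V=0, U=0, Y=0, W=2) weight 1/648
  (Z=0, X=0, V=0, U=0, Y=0, W=3) weight 1/648
  (Z=0, X=0, V=0, U=0, Y=2, W=1) weight 1/648
  (Z=0, X=0, V=0, U=0, Y=2, W=2) weight 1/648
  (Z=0, X=0, V=0, U=0, Y=2, W=3) weight 1/648
  (Z=0, X=0, V=0, U=1, Y=0, W=1) weight 1/648
  (Z=0, X=0, V=0, U=1, Y=0, W=2) weight 1/648
  (Z=0, X=1, V=0, U=0, Y=1, W=1) weight 1/648
  … 135 more
Group by X:
  weight(X=0) = 37/135
  weight(X=1) = 53/270
Total weight = 37/135 + 53/270 = 127/270
P(X=0 | obs) = 37/135 / 127/270 = 74/127
P(X=1 | obs) = 53/270 / 127/270 = 53/127
argmax = 0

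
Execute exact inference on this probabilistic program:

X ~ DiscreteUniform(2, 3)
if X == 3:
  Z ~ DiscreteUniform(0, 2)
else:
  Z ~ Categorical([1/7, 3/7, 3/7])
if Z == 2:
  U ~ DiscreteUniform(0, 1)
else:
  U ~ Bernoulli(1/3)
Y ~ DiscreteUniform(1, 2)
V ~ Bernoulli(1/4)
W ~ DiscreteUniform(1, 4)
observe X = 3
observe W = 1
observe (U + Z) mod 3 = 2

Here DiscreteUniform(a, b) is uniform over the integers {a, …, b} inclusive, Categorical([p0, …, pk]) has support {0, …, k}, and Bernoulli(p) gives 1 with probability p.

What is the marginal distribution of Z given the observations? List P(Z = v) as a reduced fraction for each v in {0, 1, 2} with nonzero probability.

Enumerate traces; 8 have nonzero weight after conditioning:
  (X=3, Z=1, U=1, Y=1, V=0, W=1) weight 1/192
  (X=3, Z=1, U=1, Y=1, V=1, W=1) weight 1/576
  (X=3, Z=1, U=1, Y=2, V=0, W=1) weight 1/192
  (X=3, Z=1, U=1, Y=2, V=1, W=1) weight 1/576
  (X=3, Z=2, U=0, Y=1, V=0, W=1) weight 1/128
  (X=3, Z=2, U=0, Y=1, V=1, W=1) weight 1/384
  (X=3, Z=2, U=0, Y=2, V=0, W=1) weight 1/128
  (X=3, Z=2, U=0, Y=2, V=1, W=1) weight 1/384
Group by Z:
  weight(Z=1) = 1/72
  weight(Z=2) = 1/48
Total weight = 1/72 + 1/48 = 5/144
P(Z=1 | obs) = 1/72 / 5/144 = 2/5
P(Z=2 | obs) = 1/48 / 5/144 = 3/5

P(Z=1) = 2/5, P(Z=2) = 3/5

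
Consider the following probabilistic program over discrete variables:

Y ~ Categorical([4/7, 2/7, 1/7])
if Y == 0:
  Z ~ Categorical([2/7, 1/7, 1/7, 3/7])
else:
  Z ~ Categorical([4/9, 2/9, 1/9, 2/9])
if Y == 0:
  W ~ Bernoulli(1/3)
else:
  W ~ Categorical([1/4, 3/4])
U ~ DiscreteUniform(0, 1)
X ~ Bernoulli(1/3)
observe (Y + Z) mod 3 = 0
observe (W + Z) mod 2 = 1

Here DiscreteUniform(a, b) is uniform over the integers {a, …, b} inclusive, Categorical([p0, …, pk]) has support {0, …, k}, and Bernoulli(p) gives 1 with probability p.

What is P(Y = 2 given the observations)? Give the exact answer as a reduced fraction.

P(Y = 2 | obs) = 7/220

Enumerate traces; 16 have nonzero weight after conditioning:
  (Y=0, Z=0, W=1, U=0, X=0) weight 8/441
  (Y=0, Z=0, W=1, U=0, X=1) weight 4/441
  (Y=0, Z=0, W=1, U=1, X=0) weight 8/441
  (Y=0, Z=0, W=1, U=1, X=1) weight 4/441
  (Y=0, Z=3, W=0, U=0, X=0) weight 8/147
  (Y=0, Z=3, W=0, U=0, X=1) weight 4/147
  (Y=0, Z=3, W=0, U=1, X=0) weight 8/147
  (Y=0, Z=3, W=0, U=1, X=1) weight 4/147
  (Y=1, Z=2, W=1, U=0, X=0) weight 1/126
  (Y=2, Z=1, W=0, U=0, X=0) weight 1/378
  … 6 more
Group by Y:
  weight(Y=0) = 32/147
  weight(Y=1) = 1/42
  weight(Y=2) = 1/126
Total weight = 32/147 + 1/42 + 1/126 = 110/441
P(Y=0 | obs) = 32/147 / 110/441 = 48/55
P(Y=1 | obs) = 1/42 / 110/441 = 21/220
P(Y=2 | obs) = 1/126 / 110/441 = 7/220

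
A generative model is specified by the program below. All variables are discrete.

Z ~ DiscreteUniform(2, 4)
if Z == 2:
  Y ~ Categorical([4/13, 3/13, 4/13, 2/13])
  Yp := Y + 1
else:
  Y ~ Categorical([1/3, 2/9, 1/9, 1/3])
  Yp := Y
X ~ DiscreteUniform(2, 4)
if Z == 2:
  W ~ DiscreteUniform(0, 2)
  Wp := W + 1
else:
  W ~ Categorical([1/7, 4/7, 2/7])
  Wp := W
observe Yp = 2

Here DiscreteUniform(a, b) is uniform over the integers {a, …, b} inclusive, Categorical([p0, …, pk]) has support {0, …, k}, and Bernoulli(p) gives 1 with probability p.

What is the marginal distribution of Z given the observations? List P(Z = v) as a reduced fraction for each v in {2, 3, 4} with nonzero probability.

P(Z=2) = 27/53, P(Z=3) = 13/53, P(Z=4) = 13/53

Enumerate traces; 27 have nonzero weight after conditioning:
  (Z=2, Y=1, X=2, W=0) weight 1/117
  (Z=2, Y=1, X=2, W=1) weight 1/117
  (Z=2, Y=1, X=2, W=2) weight 1/117
  (Z=2, Y=1, X=3, W=0) weight 1/117
  (Z=2, Y=1, X=3, W=1) weight 1/117
  (Z=2, Y=1, X=3, W=2) weight 1/117
  (Z=2, Y=1, X=4, W=0) weight 1/117
  (Z=2, Y=1, X=4, W=1) weight 1/117
  (Z=3, Y=2, X=2, W=0) weight 1/567
  (Z=4, Y=2, X=2, W=0) weight 1/567
  … 17 more
Group by Z:
  weight(Z=2) = 1/13
  weight(Z=3) = 1/27
  weight(Z=4) = 1/27
Total weight = 1/13 + 1/27 + 1/27 = 53/351
P(Z=2 | obs) = 1/13 / 53/351 = 27/53
P(Z=3 | obs) = 1/27 / 53/351 = 13/53
P(Z=4 | obs) = 1/27 / 53/351 = 13/53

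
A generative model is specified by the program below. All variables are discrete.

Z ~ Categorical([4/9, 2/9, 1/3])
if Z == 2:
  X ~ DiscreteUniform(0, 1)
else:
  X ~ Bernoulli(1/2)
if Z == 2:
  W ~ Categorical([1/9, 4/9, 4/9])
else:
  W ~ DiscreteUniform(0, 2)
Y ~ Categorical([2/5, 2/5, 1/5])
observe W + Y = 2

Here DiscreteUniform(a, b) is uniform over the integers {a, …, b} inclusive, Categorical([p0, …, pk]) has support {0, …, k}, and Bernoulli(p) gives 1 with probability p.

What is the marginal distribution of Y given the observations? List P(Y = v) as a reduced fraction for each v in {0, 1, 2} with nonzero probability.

Enumerate traces; 18 have nonzero weight after conditioning:
  (Z=0, X=0, W=0, Y=2) weight 2/135
  (Z=0, X=0, W=1, Y=1) weight 4/135
  (Z=0, X=0, W=2, Y=0) weight 4/135
  (Z=0, X=1, W=0, Y=2) weight 2/135
  (Z=0, X=1, W=1, Y=1) weight 4/135
  (Z=0, X=1, W=2, Y=0) weight 4/135
  (Z=1, X=0, W=0, Y=2) weight 1/135
  (Z=1, X=0, W=1, Y=1) weight 2/135
  … 10 more
Group by Y:
  weight(Y=0) = 4/27
  weight(Y=1) = 4/27
  weight(Y=2) = 7/135
Total weight = 4/27 + 4/27 + 7/135 = 47/135
P(Y=0 | obs) = 4/27 / 47/135 = 20/47
P(Y=1 | obs) = 4/27 / 47/135 = 20/47
P(Y=2 | obs) = 7/135 / 47/135 = 7/47

P(Y=0) = 20/47, P(Y=1) = 20/47, P(Y=2) = 7/47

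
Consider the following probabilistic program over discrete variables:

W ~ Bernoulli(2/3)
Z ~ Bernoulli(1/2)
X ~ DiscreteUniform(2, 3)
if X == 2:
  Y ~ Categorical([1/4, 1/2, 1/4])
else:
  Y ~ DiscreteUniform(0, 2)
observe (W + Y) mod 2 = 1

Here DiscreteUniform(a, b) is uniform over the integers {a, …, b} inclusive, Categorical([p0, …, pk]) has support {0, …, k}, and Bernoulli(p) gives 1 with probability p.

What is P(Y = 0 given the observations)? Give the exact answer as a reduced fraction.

P(Y = 0 | obs) = 7/19

Enumerate traces; 12 have nonzero weight after conditioning:
  (W=0, Z=0, X=2, Y=1) weight 1/24
  (W=0, Z=0, X=3, Y=1) weight 1/36
  (W=0, Z=1, X=2, Y=1) weight 1/24
  (W=0, Z=1, X=3, Y=1) weight 1/36
  (W=1, Z=0, X=2, Y=0) weight 1/24
  (W=1, Z=0, X=2, Y=2) weight 1/24
  (W=1, Z=0, X=3, Y=0) weight 1/18
  (W=1, Z=0, X=3, Y=2) weight 1/18
  … 4 more
Group by Y:
  weight(Y=0) = 7/36
  weight(Y=1) = 5/36
  weight(Y=2) = 7/36
Total weight = 7/36 + 5/36 + 7/36 = 19/36
P(Y=0 | obs) = 7/36 / 19/36 = 7/19
P(Y=1 | obs) = 5/36 / 19/36 = 5/19
P(Y=2 | obs) = 7/36 / 19/36 = 7/19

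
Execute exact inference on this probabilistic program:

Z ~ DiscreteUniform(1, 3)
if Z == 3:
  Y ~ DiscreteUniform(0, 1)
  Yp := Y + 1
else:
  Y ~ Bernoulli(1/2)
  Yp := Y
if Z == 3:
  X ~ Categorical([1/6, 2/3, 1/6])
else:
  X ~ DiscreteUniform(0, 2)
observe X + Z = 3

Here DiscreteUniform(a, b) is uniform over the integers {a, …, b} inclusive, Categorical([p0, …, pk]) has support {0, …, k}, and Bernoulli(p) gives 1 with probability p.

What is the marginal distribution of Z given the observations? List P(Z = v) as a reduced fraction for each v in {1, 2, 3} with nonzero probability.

Enumerate traces; 6 have nonzero weight after conditioning:
  (Z=1, Y=0, X=2) weight 1/18
  (Z=1, Y=1, X=2) weight 1/18
  (Z=2, Y=0, X=1) weight 1/18
  (Z=2, Y=1, X=1) weight 1/18
  (Z=3, Y=0, X=0) weight 1/36
  (Z=3, Y=1, X=0) weight 1/36
Group by Z:
  weight(Z=1) = 1/9
  weight(Z=2) = 1/9
  weight(Z=3) = 1/18
Total weight = 1/9 + 1/9 + 1/18 = 5/18
P(Z=1 | obs) = 1/9 / 5/18 = 2/5
P(Z=2 | obs) = 1/9 / 5/18 = 2/5
P(Z=3 | obs) = 1/18 / 5/18 = 1/5

P(Z=1) = 2/5, P(Z=2) = 2/5, P(Z=3) = 1/5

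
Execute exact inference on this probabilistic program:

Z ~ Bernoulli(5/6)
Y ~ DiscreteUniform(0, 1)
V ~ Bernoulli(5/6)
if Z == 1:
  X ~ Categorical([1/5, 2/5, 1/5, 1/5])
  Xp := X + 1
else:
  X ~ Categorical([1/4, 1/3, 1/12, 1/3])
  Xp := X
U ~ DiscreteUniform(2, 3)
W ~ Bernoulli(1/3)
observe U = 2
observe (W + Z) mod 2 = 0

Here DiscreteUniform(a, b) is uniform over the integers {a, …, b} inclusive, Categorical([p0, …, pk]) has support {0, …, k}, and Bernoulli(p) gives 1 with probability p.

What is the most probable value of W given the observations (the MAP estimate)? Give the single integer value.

Enumerate traces; 32 have nonzero weight after conditioning:
  (Z=0, Y=0, V=0, X=0, U=2, W=0) weight 1/864
  (Z=0, Y=0, V=0, X=1, U=2, W=0) weight 1/648
  (Z=0, Y=0, V=0, X=2, U=2, W=0) weight 1/2592
  (Z=0, Y=0, V=0, X=3, U=2, W=0) weight 1/648
  (Z=0, Y=0, V=1, X=0, U=2, W=0) weight 5/864
  (Z=0, Y=0, V=1, X=1, U=2, W=0) weight 5/648
  (Z=0, Y=0, V=1, X=2, U=2, W=0) weight 5/2592
  (Z=0, Y=0, V=1, X=3, U=2, W=0) weight 5/648
  (Z=1, Y=0, V=0, X=0, U=2, W=1) weight 1/432
  … 23 more
Group by W:
  weight(W=0) = 1/18
  weight(W=1) = 5/36
Total weight = 1/18 + 5/36 = 7/36
P(W=0 | obs) = 1/18 / 7/36 = 2/7
P(W=1 | obs) = 5/36 / 7/36 = 5/7
argmax = 1

argmax_v P(W = v | obs) = 1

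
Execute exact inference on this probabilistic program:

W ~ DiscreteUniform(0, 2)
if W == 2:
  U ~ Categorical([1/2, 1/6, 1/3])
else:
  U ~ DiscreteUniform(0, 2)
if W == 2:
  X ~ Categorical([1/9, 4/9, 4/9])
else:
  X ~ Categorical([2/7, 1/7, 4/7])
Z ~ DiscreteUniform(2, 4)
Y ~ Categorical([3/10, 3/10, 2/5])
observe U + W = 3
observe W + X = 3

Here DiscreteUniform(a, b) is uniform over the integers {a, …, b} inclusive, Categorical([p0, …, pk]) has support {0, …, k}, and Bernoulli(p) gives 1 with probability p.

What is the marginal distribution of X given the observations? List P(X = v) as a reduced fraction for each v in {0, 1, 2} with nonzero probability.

Enumerate traces; 18 have nonzero weight after conditioning:
  (W=1, U=2, X=2, Z=2, Y=0) weight 2/315
  (W=1, U=2, X=2, Z=2, Y=1) weight 2/315
  (W=1, U=2, X=2, Z=2, Y=2) weight 8/945
  (W=1, U=2, X=2, Z=3, Y=0) weight 2/315
  (W=1, U=2, X=2, Z=3, Y=1) weight 2/315
  (W=1, U=2, X=2, Z=3, Y=2) weight 8/945
  (W=1, U=2, X=2, Z=4, Y=0) weight 2/315
  (W=1, U=2, X=2, Z=4, Y=1) weight 2/315
  (W=2, U=1, X=1, Z=2, Y=0) weight 1/405
  … 9 more
Group by X:
  weight(X=1) = 2/81
  weight(X=2) = 4/63
Total weight = 2/81 + 4/63 = 50/567
P(X=1 | obs) = 2/81 / 50/567 = 7/25
P(X=2 | obs) = 4/63 / 50/567 = 18/25

P(X=1) = 7/25, P(X=2) = 18/25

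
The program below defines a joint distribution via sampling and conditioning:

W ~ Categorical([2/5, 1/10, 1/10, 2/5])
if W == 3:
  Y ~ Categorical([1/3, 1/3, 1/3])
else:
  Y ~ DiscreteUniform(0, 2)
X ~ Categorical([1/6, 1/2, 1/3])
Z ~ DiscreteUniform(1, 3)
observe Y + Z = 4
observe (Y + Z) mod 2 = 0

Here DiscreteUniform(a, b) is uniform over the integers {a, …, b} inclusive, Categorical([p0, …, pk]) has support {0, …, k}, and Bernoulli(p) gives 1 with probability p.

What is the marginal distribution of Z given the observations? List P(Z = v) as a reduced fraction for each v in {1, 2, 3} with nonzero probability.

P(Z=2) = 1/2, P(Z=3) = 1/2

Enumerate traces; 24 have nonzero weight after conditioning:
  (W=0, Y=1, X=0, Z=3) weight 1/135
  (W=0, Y=1, X=1, Z=3) weight 1/45
  (W=0, Y=1, X=2, Z=3) weight 2/135
  (W=0, Y=2, X=0, Z=2) weight 1/135
  (W=0, Y=2, X=1, Z=2) weight 1/45
  (W=0, Y=2, X=2, Z=2) weight 2/135
  (W=1, Y=1, X=0, Z=3) weight 1/540
  (W=1, Y=1, X=1, Z=3) weight 1/180
  … 16 more
Group by Z:
  weight(Z=2) = 1/9
  weight(Z=3) = 1/9
Total weight = 1/9 + 1/9 = 2/9
P(Z=2 | obs) = 1/9 / 2/9 = 1/2
P(Z=3 | obs) = 1/9 / 2/9 = 1/2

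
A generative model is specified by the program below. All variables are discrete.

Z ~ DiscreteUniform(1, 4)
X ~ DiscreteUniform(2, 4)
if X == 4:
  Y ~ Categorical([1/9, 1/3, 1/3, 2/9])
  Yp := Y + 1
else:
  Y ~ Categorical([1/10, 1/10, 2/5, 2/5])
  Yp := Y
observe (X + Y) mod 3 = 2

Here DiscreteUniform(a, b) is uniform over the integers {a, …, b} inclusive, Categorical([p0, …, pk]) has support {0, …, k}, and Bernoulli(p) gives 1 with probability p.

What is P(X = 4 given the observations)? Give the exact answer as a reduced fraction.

P(X = 4 | obs) = 10/37

Enumerate traces; 16 have nonzero weight after conditioning:
  (Z=1, X=2, Y=0) weight 1/120
  (Z=1, X=2, Y=3) weight 1/30
  (Z=1, X=3, Y=2) weight 1/30
  (Z=1, X=4, Y=1) weight 1/36
  (Z=2, X=2, Y=0) weight 1/120
  (Z=2, X=2, Y=3) weight 1/30
  (Z=2, X=3, Y=2) weight 1/30
  (Z=2, X=4, Y=1) weight 1/36
  … 8 more
Group by X:
  weight(X=2) = 1/6
  weight(X=3) = 2/15
  weight(X=4) = 1/9
Total weight = 1/6 + 2/15 + 1/9 = 37/90
P(X=2 | obs) = 1/6 / 37/90 = 15/37
P(X=3 | obs) = 2/15 / 37/90 = 12/37
P(X=4 | obs) = 1/9 / 37/90 = 10/37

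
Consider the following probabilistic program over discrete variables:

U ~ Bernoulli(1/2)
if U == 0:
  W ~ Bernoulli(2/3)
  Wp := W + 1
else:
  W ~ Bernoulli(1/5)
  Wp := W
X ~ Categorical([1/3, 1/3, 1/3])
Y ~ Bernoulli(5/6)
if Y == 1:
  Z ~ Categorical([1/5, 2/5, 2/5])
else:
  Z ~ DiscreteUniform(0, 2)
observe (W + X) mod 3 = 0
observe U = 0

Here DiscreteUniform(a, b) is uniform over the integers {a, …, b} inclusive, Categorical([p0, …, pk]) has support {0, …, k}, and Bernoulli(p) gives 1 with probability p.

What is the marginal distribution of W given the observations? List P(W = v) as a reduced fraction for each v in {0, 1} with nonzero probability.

Enumerate traces; 12 have nonzero weight after conditioning:
  (U=0, W=0, X=0, Y=0, Z=0) weight 1/324
  (U=0, W=0, X=0, Y=0, Z=1) weight 1/324
  (U=0, W=0, X=0, Y=0, Z=2) weight 1/324
  (U=0, W=0, X=0, Y=1, Z=0) weight 1/108
  (U=0, W=0, X=0, Y=1, Z=1) weight 1/54
  (U=0, W=0, X=0, Y=1, Z=2) weight 1/54
  (U=0, W=1, X=2, Y=0, Z=0) weight 1/162
  (U=0, W=1, X=2, Y=0, Z=1) weight 1/162
  … 4 more
Group by W:
  weight(W=0) = 1/18
  weight(W=1) = 1/9
Total weight = 1/18 + 1/9 = 1/6
P(W=0 | obs) = 1/18 / 1/6 = 1/3
P(W=1 | obs) = 1/9 / 1/6 = 2/3

P(W=0) = 1/3, P(W=1) = 2/3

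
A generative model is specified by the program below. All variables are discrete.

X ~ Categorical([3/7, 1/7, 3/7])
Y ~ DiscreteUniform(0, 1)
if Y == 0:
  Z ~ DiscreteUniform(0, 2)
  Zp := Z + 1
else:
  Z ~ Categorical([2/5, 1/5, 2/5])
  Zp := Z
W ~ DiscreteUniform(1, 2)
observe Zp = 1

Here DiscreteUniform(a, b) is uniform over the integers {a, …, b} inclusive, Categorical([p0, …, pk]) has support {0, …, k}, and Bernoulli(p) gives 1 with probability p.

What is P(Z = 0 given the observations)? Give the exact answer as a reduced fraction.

P(Z = 0 | obs) = 5/8

Enumerate traces; 12 have nonzero weight after conditioning:
  (X=0, Y=0, Z=0, W=1) weight 1/28
  (X=0, Y=0, Z=0, W=2) weight 1/28
  (X=0, Y=1, Z=1, W=1) weight 3/140
  (X=0, Y=1, Z=1, W=2) weight 3/140
  (X=1, Y=0, Z=0, W=1) weight 1/84
  (X=1, Y=0, Z=0, W=2) weight 1/84
  (X=1, Y=1, Z=1, W=1) weight 1/140
  (X=1, Y=1, Z=1, W=2) weight 1/140
  … 4 more
Group by Z:
  weight(Z=0) = 1/6
  weight(Z=1) = 1/10
Total weight = 1/6 + 1/10 = 4/15
P(Z=0 | obs) = 1/6 / 4/15 = 5/8
P(Z=1 | obs) = 1/10 / 4/15 = 3/8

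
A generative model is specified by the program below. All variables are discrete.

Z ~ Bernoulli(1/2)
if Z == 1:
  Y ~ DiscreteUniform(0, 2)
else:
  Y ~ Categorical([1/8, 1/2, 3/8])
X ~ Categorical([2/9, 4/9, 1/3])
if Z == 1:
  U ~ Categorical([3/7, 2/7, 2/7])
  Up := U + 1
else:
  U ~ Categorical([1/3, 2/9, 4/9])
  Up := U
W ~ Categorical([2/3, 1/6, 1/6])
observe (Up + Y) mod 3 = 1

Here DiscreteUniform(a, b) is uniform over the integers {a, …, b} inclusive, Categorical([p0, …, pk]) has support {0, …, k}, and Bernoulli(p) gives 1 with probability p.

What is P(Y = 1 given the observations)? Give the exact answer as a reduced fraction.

P(Y = 1 | obs) = 66/175

Enumerate traces; 54 have nonzero weight after conditioning:
  (Z=0, Y=0, X=0, U=1, W=0) weight 1/486
  (Z=0, Y=0, X=0, U=1, W=1) weight 1/1944
  (Z=0, Y=0, X=0, U=1, W=2) weight 1/1944
  (Z=0, Y=0, X=1, U=1, W=0) weight 1/243
  (Z=0, Y=0, X=1, U=1, W=1) weight 1/972
  (Z=0, Y=0, X=1, U=1, W=2) weight 1/972
  (Z=0, Y=0, X=2, U=1, W=0) weight 1/324
  (Z=0, Y=0, X=2, U=1, W=1) weight 1/1296
  (Z=0, Y=1, X=0, U=0, W=0) weight 1/81
  (Z=0, Y=2, X=0, U=2, W=0) weight 1/81
  … 44 more
Group by Y:
  weight(Y=0) = 43/504
  weight(Y=1) = 11/84
  weight(Y=2) = 11/84
Total weight = 43/504 + 11/84 + 11/84 = 25/72
P(Y=0 | obs) = 43/504 / 25/72 = 43/175
P(Y=1 | obs) = 11/84 / 25/72 = 66/175
P(Y=2 | obs) = 11/84 / 25/72 = 66/175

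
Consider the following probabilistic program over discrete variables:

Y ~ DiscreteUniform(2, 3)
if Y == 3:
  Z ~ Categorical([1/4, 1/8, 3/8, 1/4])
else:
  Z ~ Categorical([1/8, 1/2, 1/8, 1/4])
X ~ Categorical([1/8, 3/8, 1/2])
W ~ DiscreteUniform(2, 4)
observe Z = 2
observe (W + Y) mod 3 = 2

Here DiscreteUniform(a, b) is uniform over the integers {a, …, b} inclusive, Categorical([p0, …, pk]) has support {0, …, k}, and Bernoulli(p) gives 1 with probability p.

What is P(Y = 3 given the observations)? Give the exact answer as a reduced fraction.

P(Y = 3 | obs) = 3/4

Enumerate traces; 6 have nonzero weight after conditioning:
  (Y=2, Z=2, X=0, W=3) weight 1/384
  (Y=2, Z=2, X=1, W=3) weight 1/128
  (Y=2, Z=2, X=2, W=3) weight 1/96
  (Y=3, Z=2, X=0, W=2) weight 1/128
  (Y=3, Z=2, X=1, W=2) weight 3/128
  (Y=3, Z=2, X=2, W=2) weight 1/32
Group by Y:
  weight(Y=2) = 1/48
  weight(Y=3) = 1/16
Total weight = 1/48 + 1/16 = 1/12
P(Y=2 | obs) = 1/48 / 1/12 = 1/4
P(Y=3 | obs) = 1/16 / 1/12 = 3/4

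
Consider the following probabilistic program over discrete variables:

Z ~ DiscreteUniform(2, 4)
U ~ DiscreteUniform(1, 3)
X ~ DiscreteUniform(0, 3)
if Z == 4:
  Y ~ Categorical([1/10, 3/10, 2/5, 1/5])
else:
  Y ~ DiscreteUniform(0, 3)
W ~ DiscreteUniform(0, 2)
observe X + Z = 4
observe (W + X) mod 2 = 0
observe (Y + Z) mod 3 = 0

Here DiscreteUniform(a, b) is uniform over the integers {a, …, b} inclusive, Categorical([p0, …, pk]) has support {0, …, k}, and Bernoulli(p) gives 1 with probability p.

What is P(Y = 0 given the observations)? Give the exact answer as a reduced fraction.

Enumerate traces; 18 have nonzero weight after conditioning:
  (Z=2, U=1, X=2, Y=1, W=0) weight 1/432
  (Z=2, U=1, X=2, Y=1, W=2) weight 1/432
  (Z=2, U=2, X=2, Y=1, W=0) weight 1/432
  (Z=2, U=2, X=2, Y=1, W=2) weight 1/432
  (Z=2, U=3, X=2, Y=1, W=0) weight 1/432
  (Z=2, U=3, X=2, Y=1, W=2) weight 1/432
  (Z=3, U=1, X=1, Y=0, W=1) weight 1/432
  (Z=3, U=1, X=1, Y=3, W=1) weight 1/432
  (Z=4, U=1, X=0, Y=2, W=0) weight 1/270
  … 9 more
Group by Y:
  weight(Y=0) = 1/144
  weight(Y=1) = 1/72
  weight(Y=2) = 1/45
  weight(Y=3) = 1/144
Total weight = 1/144 + 1/72 + 1/45 + 1/144 = 1/20
P(Y=0 | obs) = 1/144 / 1/20 = 5/36
P(Y=1 | obs) = 1/72 / 1/20 = 5/18
P(Y=2 | obs) = 1/45 / 1/20 = 4/9
P(Y=3 | obs) = 1/144 / 1/20 = 5/36

P(Y = 0 | obs) = 5/36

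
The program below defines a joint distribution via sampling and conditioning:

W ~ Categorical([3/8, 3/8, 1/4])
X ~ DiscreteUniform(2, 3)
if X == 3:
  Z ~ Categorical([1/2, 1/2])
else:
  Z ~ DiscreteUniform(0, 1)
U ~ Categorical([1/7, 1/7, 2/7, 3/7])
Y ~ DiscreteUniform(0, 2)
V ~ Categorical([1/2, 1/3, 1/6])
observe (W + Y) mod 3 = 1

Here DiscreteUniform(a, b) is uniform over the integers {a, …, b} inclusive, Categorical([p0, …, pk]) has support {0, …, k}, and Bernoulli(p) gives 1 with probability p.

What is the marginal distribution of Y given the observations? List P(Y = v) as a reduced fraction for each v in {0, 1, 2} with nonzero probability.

P(Y=0) = 3/8, P(Y=1) = 3/8, P(Y=2) = 1/4

Enumerate traces; 144 have nonzero weight after conditioning:
  (W=0, X=2, Z=0, U=0, Y=1, V=0) weight 1/448
  (W=0, X=2, Z=0, U=0, Y=1, V=1) weight 1/672
  (W=0, X=2, Z=0, U=0, Y=1, V=2) weight 1/1344
  (W=0, X=2, Z=0, U=1, Y=1, V=0) weight 1/448
  (W=0, X=2, Z=0, U=1, Y=1, V=1) weight 1/672
  (W=0, X=2, Z=0, U=1, Y=1, V=2) weight 1/1344
  (W=0, X=2, Z=0, U=2, Y=1, V=0) weight 1/224
  (W=0, X=2, Z=0, U=2, Y=1, V=1) weight 1/336
  (W=1, X=2, Z=0, U=0, Y=0, V=0) weight 1/448
  (W=2, X=2, Z=0, U=0, Y=2, V=0) weight 1/672
  … 134 more
Group by Y:
  weight(Y=0) = 1/8
  weight(Y=1) = 1/8
  weight(Y=2) = 1/12
Total weight = 1/8 + 1/8 + 1/12 = 1/3
P(Y=0 | obs) = 1/8 / 1/3 = 3/8
P(Y=1 | obs) = 1/8 / 1/3 = 3/8
P(Y=2 | obs) = 1/12 / 1/3 = 1/4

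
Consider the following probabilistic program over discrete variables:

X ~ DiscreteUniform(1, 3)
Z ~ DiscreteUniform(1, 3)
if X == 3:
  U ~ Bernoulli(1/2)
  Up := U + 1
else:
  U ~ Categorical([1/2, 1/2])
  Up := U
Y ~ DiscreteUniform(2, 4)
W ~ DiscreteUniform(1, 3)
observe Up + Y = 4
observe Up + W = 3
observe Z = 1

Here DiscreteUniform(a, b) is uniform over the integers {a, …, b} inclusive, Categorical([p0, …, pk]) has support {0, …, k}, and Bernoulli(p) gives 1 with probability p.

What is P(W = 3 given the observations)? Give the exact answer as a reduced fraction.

P(W = 3 | obs) = 1/3

Enumerate traces; 6 have nonzero weight after conditioning:
  (X=1, Z=1, U=0, Y=4, W=3) weight 1/162
  (X=1, Z=1, U=1, Y=3, W=2) weight 1/162
  (X=2, Z=1, U=0, Y=4, W=3) weight 1/162
  (X=2, Z=1, U=1, Y=3, W=2) weight 1/162
  (X=3, Z=1, U=0, Y=3, W=2) weight 1/162
  (X=3, Z=1, U=1, Y=2, W=1) weight 1/162
Group by W:
  weight(W=1) = 1/162
  weight(W=2) = 1/54
  weight(W=3) = 1/81
Total weight = 1/162 + 1/54 + 1/81 = 1/27
P(W=1 | obs) = 1/162 / 1/27 = 1/6
P(W=2 | obs) = 1/54 / 1/27 = 1/2
P(W=3 | obs) = 1/81 / 1/27 = 1/3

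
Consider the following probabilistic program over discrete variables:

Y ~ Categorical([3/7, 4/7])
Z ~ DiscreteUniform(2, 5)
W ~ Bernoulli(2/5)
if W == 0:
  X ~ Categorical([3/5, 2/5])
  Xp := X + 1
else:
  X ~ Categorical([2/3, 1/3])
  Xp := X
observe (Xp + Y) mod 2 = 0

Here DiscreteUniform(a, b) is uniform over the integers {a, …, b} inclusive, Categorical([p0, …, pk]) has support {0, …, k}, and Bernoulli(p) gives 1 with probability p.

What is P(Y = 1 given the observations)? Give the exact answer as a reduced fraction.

P(Y = 1 | obs) = 74/131

Enumerate traces; 16 have nonzero weight after conditioning:
  (Y=0, Z=2, W=0, X=1) weight 9/350
  (Y=0, Z=2, W=1, X=0) weight 1/35
  (Y=0, Z=3, W=0, X=1) weight 9/350
  (Y=0, Z=3, W=1, X=0) weight 1/35
  (Y=0, Z=4, W=0, X=1) weight 9/350
  (Y=0, Z=4, W=1, X=0) weight 1/35
  (Y=0, Z=5, W=0, X=1) weight 9/350
  (Y=0, Z=5, W=1, X=0) weight 1/35
  (Y=1, Z=2, W=0, X=0) weight 9/175
  … 7 more
Group by Y:
  weight(Y=0) = 38/175
  weight(Y=1) = 148/525
Total weight = 38/175 + 148/525 = 262/525
P(Y=0 | obs) = 38/175 / 262/525 = 57/131
P(Y=1 | obs) = 148/525 / 262/525 = 74/131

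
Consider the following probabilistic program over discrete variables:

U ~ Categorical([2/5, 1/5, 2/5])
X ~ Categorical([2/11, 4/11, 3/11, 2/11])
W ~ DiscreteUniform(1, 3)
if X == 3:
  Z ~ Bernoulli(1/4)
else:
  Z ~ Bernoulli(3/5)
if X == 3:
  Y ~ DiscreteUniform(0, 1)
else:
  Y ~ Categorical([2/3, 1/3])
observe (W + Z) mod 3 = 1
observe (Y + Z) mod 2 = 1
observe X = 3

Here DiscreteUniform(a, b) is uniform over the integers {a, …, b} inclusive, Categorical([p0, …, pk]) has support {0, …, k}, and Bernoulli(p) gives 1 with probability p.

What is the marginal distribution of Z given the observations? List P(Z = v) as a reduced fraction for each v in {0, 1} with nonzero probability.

P(Z=0) = 3/4, P(Z=1) = 1/4

Enumerate traces; 6 have nonzero weight after conditioning:
  (U=0, X=3, W=1, Z=0, Y=1) weight 1/110
  (U=0, X=3, W=3, Z=1, Y=0) weight 1/330
  (U=1, X=3, W=1, Z=0, Y=1) weight 1/220
  (U=1, X=3, W=3, Z=1, Y=0) weight 1/660
  (U=2, X=3, W=1, Z=0, Y=1) weight 1/110
  (U=2, X=3, W=3, Z=1, Y=0) weight 1/330
Group by Z:
  weight(Z=0) = 1/44
  weight(Z=1) = 1/132
Total weight = 1/44 + 1/132 = 1/33
P(Z=0 | obs) = 1/44 / 1/33 = 3/4
P(Z=1 | obs) = 1/132 / 1/33 = 1/4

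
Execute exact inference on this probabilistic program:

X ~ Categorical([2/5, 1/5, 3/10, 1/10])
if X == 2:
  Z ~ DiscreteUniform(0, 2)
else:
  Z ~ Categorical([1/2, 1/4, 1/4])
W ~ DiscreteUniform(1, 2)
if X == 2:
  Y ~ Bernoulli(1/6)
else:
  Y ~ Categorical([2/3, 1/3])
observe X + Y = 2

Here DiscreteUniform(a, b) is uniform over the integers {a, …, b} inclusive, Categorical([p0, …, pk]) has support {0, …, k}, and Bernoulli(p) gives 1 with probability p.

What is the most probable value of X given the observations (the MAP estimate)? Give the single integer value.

Enumerate traces; 12 have nonzero weight after conditioning:
  (X=1, Z=0, W=1, Y=1) weight 1/60
  (X=1, Z=0, W=2, Y=1) weight 1/60
  (X=1, Z=1, W=1, Y=1) weight 1/120
  (X=1, Z=1, W=2, Y=1) weight 1/120
  (X=1, Z=2, W=1, Y=1) weight 1/120
  (X=1, Z=2, W=2, Y=1) weight 1/120
  (X=2, Z=0, W=1, Y=0) weight 1/24
  (X=2, Z=0, W=2, Y=0) weight 1/24
  … 4 more
Group by X:
  weight(X=1) = 1/15
  weight(X=2) = 1/4
Total weight = 1/15 + 1/4 = 19/60
P(X=1 | obs) = 1/15 / 19/60 = 4/19
P(X=2 | obs) = 1/4 / 19/60 = 15/19
argmax = 2

argmax_v P(X = v | obs) = 2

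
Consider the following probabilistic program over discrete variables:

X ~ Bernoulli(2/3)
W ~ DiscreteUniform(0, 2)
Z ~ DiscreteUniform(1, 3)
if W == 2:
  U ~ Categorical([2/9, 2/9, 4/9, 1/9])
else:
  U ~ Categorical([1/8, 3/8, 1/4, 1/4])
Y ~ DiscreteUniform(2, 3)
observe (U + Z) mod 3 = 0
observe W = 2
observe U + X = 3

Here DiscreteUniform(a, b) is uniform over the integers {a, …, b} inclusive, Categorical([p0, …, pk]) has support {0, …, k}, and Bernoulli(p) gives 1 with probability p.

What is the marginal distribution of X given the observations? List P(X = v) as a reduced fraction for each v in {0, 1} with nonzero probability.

Enumerate traces; 4 have nonzero weight after conditioning:
  (X=0, W=2, Z=3, U=3, Y=2) weight 1/486
  (X=0, W=2, Z=3, U=3, Y=3) weight 1/486
  (X=1, W=2, Z=1, U=2, Y=2) weight 4/243
  (X=1, W=2, Z=1, U=2, Y=3) weight 4/243
Group by X:
  weight(X=0) = 1/243
  weight(X=1) = 8/243
Total weight = 1/243 + 8/243 = 1/27
P(X=0 | obs) = 1/243 / 1/27 = 1/9
P(X=1 | obs) = 8/243 / 1/27 = 8/9

P(X=0) = 1/9, P(X=1) = 8/9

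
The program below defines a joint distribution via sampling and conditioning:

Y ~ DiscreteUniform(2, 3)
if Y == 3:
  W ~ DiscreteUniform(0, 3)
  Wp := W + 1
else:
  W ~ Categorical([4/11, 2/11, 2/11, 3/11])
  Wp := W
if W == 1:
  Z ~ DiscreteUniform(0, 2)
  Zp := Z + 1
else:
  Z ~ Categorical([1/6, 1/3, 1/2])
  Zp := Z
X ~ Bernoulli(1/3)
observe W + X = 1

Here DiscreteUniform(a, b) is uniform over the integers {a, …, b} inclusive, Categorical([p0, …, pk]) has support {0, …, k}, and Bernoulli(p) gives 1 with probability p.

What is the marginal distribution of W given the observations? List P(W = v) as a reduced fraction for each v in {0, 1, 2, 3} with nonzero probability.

P(W=0) = 27/65, P(W=1) = 38/65

Enumerate traces; 12 have nonzero weight after conditioning:
  (Y=2, W=0, Z=0, X=1) weight 1/99
  (Y=2, W=0, Z=1, X=1) weight 2/99
  (Y=2, W=0, Z=2, X=1) weight 1/33
  (Y=2, W=1, Z=0, X=0) weight 2/99
  (Y=2, W=1, Z=1, X=0) weight 2/99
  (Y=2, W=1, Z=2, X=0) weight 2/99
  (Y=3, W=0, Z=0, X=1) weight 1/144
  (Y=3, W=0, Z=1, X=1) weight 1/72
  … 4 more
Group by W:
  weight(W=0) = 9/88
  weight(W=1) = 19/132
Total weight = 9/88 + 19/132 = 65/264
P(W=0 | obs) = 9/88 / 65/264 = 27/65
P(W=1 | obs) = 19/132 / 65/264 = 38/65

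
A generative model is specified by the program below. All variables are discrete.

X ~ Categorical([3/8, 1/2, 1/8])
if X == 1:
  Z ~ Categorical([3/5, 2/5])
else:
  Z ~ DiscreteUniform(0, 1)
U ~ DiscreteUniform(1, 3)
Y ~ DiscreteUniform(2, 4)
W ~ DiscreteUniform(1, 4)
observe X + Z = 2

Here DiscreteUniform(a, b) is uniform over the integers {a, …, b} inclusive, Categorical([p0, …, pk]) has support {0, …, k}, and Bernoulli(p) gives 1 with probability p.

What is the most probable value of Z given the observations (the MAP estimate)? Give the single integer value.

Enumerate traces; 72 have nonzero weight after conditioning:
  (X=1, Z=1, U=1, Y=2, W=1) weight 1/180
  (X=1, Z=1, U=1, Y=2, W=2) weight 1/180
  (X=1, Z=1, U=1, Y=2, W=3) weight 1/180
  (X=1, Z=1, U=1, Y=2, W=4) weight 1/180
  (X=1, Z=1, U=1, Y=3, W=1) weight 1/180
  (X=1, Z=1, U=1, Y=3, W=2) weight 1/180
  (X=1, Z=1, U=1, Y=3, W=3) weight 1/180
  (X=1, Z=1, U=1, Y=3, W=4) weight 1/180
  (X=2, Z=0, U=1, Y=2, W=1) weight 1/576
  … 63 more
Group by Z:
  weight(Z=0) = 1/16
  weight(Z=1) = 1/5
Total weight = 1/16 + 1/5 = 21/80
P(Z=0 | obs) = 1/16 / 21/80 = 5/21
P(Z=1 | obs) = 1/5 / 21/80 = 16/21
argmax = 1

argmax_v P(Z = v | obs) = 1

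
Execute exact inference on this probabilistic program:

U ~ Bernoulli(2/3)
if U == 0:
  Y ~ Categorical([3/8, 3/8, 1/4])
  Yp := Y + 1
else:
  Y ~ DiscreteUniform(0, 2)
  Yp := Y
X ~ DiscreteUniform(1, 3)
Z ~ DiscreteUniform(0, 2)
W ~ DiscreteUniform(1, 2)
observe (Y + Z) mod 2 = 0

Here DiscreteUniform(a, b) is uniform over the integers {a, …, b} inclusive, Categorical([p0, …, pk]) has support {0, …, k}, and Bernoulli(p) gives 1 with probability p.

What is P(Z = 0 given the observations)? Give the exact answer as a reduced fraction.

Enumerate traces; 60 have nonzero weight after conditioning:
  (U=0, Y=0, X=1, Z=0, W=1) weight 1/144
  (U=0, Y=0, X=1, Z=0, W=2) weight 1/144
  (U=0, Y=0, X=1, Z=2, W=1) weight 1/144
  (U=0, Y=0, X=1, Z=2, W=2) weight 1/144
  (U=0, Y=0, X=2, Z=0, W=1) weight 1/144
  (U=0, Y=0, X=2, Z=0, W=2) weight 1/144
  (U=0, Y=0, X=2, Z=2, W=1) weight 1/144
  (U=0, Y=0, X=2, Z=2, W=2) weight 1/144
  (U=0, Y=1, X=1, Z=1, W=1) weight 1/144
  … 51 more
Group by Z:
  weight(Z=0) = 47/216
  weight(Z=1) = 25/216
  weight(Z=2) = 47/216
Total weight = 47/216 + 25/216 + 47/216 = 119/216
P(Z=0 | obs) = 47/216 / 119/216 = 47/119
P(Z=1 | obs) = 25/216 / 119/216 = 25/119
P(Z=2 | obs) = 47/216 / 119/216 = 47/119

P(Z = 0 | obs) = 47/119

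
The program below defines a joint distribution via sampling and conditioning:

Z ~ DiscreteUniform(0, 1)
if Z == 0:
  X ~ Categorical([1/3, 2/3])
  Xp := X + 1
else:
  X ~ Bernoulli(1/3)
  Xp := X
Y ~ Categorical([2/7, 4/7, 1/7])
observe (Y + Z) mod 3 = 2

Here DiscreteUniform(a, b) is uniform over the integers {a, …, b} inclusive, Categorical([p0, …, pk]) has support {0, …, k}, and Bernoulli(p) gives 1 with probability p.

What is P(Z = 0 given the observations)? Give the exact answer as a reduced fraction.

Enumerate traces; 4 have nonzero weight after conditioning:
  (Z=0, X=0, Y=2) weight 1/42
  (Z=0, X=1, Y=2) weight 1/21
  (Z=1, X=0, Y=1) weight 4/21
  (Z=1, X=1, Y=1) weight 2/21
Group by Z:
  weight(Z=0) = 1/14
  weight(Z=1) = 2/7
Total weight = 1/14 + 2/7 = 5/14
P(Z=0 | obs) = 1/14 / 5/14 = 1/5
P(Z=1 | obs) = 2/7 / 5/14 = 4/5

P(Z = 0 | obs) = 1/5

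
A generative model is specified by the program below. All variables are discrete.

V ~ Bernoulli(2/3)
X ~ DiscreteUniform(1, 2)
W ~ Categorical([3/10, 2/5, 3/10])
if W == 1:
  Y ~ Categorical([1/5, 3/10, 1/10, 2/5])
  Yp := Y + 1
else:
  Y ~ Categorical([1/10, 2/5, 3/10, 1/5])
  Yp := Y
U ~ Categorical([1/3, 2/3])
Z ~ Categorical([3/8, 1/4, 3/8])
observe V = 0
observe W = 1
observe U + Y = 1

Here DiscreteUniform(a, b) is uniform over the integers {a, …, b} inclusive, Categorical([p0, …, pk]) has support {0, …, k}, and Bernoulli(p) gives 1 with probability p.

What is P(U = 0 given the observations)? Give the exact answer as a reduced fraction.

Enumerate traces; 12 have nonzero weight after conditioning:
  (V=0, X=1, W=1, Y=0, U=1, Z=0) weight 1/300
  (V=0, X=1, W=1, Y=0, U=1, Z=1) weight 1/450
  (V=0, X=1, W=1, Y=0, U=1, Z=2) weight 1/300
  (V=0, X=1, W=1, Y=1, U=0, Z=0) weight 1/400
  (V=0, X=1, W=1, Y=1, U=0, Z=1) weight 1/600
  (V=0, X=1, W=1, Y=1, U=0, Z=2) weight 1/400
  (V=0, X=2, W=1, Y=0, U=1, Z=0) weight 1/300
  (V=0, X=2, W=1, Y=0, U=1, Z=1) weight 1/450
  … 4 more
Group by U:
  weight(U=0) = 1/75
  weight(U=1) = 4/225
Total weight = 1/75 + 4/225 = 7/225
P(U=0 | obs) = 1/75 / 7/225 = 3/7
P(U=1 | obs) = 4/225 / 7/225 = 4/7

P(U = 0 | obs) = 3/7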